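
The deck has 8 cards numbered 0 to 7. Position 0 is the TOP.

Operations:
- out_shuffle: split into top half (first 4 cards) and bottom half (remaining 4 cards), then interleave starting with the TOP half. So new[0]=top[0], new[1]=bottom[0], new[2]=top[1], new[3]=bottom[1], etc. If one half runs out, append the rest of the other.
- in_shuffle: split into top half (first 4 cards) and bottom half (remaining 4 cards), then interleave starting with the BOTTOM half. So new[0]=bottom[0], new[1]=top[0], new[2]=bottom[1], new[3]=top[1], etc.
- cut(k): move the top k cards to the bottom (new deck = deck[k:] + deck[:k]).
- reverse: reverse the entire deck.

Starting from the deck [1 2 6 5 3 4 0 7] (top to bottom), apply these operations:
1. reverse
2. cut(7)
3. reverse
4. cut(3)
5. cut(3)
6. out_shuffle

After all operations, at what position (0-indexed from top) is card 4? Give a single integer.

Answer: 5

Derivation:
After op 1 (reverse): [7 0 4 3 5 6 2 1]
After op 2 (cut(7)): [1 7 0 4 3 5 6 2]
After op 3 (reverse): [2 6 5 3 4 0 7 1]
After op 4 (cut(3)): [3 4 0 7 1 2 6 5]
After op 5 (cut(3)): [7 1 2 6 5 3 4 0]
After op 6 (out_shuffle): [7 5 1 3 2 4 6 0]
Card 4 is at position 5.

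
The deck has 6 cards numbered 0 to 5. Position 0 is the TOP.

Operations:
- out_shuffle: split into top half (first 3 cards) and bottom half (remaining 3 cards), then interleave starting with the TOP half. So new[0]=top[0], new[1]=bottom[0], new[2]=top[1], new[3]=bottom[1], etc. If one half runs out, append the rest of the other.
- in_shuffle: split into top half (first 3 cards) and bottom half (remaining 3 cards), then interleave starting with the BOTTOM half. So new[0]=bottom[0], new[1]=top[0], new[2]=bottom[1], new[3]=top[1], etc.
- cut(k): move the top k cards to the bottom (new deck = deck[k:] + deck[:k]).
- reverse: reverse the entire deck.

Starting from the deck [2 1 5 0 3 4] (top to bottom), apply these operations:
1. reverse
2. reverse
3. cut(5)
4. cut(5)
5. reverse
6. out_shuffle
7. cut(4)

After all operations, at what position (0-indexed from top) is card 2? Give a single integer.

After op 1 (reverse): [4 3 0 5 1 2]
After op 2 (reverse): [2 1 5 0 3 4]
After op 3 (cut(5)): [4 2 1 5 0 3]
After op 4 (cut(5)): [3 4 2 1 5 0]
After op 5 (reverse): [0 5 1 2 4 3]
After op 6 (out_shuffle): [0 2 5 4 1 3]
After op 7 (cut(4)): [1 3 0 2 5 4]
Card 2 is at position 3.

Answer: 3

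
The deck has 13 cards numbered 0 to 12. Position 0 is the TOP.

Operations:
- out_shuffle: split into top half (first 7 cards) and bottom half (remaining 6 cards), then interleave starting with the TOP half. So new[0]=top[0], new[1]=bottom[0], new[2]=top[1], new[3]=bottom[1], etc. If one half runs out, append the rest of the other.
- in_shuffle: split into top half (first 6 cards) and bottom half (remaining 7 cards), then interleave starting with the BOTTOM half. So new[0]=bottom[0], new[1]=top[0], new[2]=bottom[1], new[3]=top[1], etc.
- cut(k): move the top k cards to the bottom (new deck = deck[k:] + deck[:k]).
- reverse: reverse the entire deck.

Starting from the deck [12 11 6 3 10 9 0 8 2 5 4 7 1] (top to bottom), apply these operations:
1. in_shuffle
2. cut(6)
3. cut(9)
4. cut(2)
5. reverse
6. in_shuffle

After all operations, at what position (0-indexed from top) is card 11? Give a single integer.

After op 1 (in_shuffle): [0 12 8 11 2 6 5 3 4 10 7 9 1]
After op 2 (cut(6)): [5 3 4 10 7 9 1 0 12 8 11 2 6]
After op 3 (cut(9)): [8 11 2 6 5 3 4 10 7 9 1 0 12]
After op 4 (cut(2)): [2 6 5 3 4 10 7 9 1 0 12 8 11]
After op 5 (reverse): [11 8 12 0 1 9 7 10 4 3 5 6 2]
After op 6 (in_shuffle): [7 11 10 8 4 12 3 0 5 1 6 9 2]
Card 11 is at position 1.

Answer: 1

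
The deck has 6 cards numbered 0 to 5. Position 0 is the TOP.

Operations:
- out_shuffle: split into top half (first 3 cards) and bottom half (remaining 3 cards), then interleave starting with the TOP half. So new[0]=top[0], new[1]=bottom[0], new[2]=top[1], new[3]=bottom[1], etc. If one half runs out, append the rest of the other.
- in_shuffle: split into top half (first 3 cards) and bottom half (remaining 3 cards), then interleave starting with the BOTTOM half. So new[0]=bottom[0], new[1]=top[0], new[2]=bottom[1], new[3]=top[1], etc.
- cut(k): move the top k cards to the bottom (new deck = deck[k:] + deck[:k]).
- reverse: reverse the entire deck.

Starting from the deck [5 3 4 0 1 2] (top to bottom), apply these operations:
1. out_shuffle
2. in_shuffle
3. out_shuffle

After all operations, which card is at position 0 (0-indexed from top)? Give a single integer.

After op 1 (out_shuffle): [5 0 3 1 4 2]
After op 2 (in_shuffle): [1 5 4 0 2 3]
After op 3 (out_shuffle): [1 0 5 2 4 3]
Position 0: card 1.

Answer: 1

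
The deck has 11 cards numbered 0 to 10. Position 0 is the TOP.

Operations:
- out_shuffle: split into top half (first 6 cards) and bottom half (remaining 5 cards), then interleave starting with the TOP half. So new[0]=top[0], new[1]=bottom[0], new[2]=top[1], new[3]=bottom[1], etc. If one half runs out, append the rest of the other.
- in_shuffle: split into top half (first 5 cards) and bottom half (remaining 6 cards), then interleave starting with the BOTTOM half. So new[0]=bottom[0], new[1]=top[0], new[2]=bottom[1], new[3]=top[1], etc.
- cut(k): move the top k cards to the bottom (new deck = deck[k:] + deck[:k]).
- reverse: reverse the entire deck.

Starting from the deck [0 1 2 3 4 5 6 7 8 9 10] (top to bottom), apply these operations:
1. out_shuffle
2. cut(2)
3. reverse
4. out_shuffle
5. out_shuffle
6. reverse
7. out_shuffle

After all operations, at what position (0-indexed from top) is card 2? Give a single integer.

After op 1 (out_shuffle): [0 6 1 7 2 8 3 9 4 10 5]
After op 2 (cut(2)): [1 7 2 8 3 9 4 10 5 0 6]
After op 3 (reverse): [6 0 5 10 4 9 3 8 2 7 1]
After op 4 (out_shuffle): [6 3 0 8 5 2 10 7 4 1 9]
After op 5 (out_shuffle): [6 10 3 7 0 4 8 1 5 9 2]
After op 6 (reverse): [2 9 5 1 8 4 0 7 3 10 6]
After op 7 (out_shuffle): [2 0 9 7 5 3 1 10 8 6 4]
Card 2 is at position 0.

Answer: 0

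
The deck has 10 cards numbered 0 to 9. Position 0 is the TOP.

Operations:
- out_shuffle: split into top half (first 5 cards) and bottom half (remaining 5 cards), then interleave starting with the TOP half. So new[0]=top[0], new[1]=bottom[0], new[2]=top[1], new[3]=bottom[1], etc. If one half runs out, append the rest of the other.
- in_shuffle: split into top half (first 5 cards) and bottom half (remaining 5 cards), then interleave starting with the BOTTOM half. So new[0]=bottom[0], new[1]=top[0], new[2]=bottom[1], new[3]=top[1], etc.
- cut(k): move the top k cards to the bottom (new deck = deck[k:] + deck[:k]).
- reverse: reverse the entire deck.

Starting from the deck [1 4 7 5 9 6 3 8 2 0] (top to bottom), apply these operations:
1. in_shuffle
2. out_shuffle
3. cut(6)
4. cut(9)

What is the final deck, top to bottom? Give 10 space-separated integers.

After op 1 (in_shuffle): [6 1 3 4 8 7 2 5 0 9]
After op 2 (out_shuffle): [6 7 1 2 3 5 4 0 8 9]
After op 3 (cut(6)): [4 0 8 9 6 7 1 2 3 5]
After op 4 (cut(9)): [5 4 0 8 9 6 7 1 2 3]

Answer: 5 4 0 8 9 6 7 1 2 3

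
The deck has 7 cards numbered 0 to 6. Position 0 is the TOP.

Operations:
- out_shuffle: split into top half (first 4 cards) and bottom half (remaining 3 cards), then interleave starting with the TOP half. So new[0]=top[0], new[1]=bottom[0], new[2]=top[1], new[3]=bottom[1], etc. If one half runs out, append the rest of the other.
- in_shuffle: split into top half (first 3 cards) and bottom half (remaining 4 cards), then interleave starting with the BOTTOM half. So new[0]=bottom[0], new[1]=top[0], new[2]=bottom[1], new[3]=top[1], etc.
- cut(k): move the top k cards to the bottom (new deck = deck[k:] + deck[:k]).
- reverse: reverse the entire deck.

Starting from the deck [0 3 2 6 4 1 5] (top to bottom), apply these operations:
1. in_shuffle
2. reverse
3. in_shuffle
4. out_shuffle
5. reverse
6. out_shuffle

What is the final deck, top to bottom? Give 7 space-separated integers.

After op 1 (in_shuffle): [6 0 4 3 1 2 5]
After op 2 (reverse): [5 2 1 3 4 0 6]
After op 3 (in_shuffle): [3 5 4 2 0 1 6]
After op 4 (out_shuffle): [3 0 5 1 4 6 2]
After op 5 (reverse): [2 6 4 1 5 0 3]
After op 6 (out_shuffle): [2 5 6 0 4 3 1]

Answer: 2 5 6 0 4 3 1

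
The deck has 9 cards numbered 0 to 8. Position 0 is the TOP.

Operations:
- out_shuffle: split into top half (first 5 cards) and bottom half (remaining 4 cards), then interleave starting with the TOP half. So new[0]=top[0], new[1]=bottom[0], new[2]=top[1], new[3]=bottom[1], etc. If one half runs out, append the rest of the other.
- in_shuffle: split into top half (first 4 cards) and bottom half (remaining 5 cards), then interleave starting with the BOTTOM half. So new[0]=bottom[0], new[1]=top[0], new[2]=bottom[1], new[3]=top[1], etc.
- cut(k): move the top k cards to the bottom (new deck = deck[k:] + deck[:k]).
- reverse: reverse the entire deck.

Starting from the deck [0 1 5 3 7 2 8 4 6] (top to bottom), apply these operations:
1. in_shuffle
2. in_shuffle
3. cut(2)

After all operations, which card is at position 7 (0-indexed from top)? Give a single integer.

After op 1 (in_shuffle): [7 0 2 1 8 5 4 3 6]
After op 2 (in_shuffle): [8 7 5 0 4 2 3 1 6]
After op 3 (cut(2)): [5 0 4 2 3 1 6 8 7]
Position 7: card 8.

Answer: 8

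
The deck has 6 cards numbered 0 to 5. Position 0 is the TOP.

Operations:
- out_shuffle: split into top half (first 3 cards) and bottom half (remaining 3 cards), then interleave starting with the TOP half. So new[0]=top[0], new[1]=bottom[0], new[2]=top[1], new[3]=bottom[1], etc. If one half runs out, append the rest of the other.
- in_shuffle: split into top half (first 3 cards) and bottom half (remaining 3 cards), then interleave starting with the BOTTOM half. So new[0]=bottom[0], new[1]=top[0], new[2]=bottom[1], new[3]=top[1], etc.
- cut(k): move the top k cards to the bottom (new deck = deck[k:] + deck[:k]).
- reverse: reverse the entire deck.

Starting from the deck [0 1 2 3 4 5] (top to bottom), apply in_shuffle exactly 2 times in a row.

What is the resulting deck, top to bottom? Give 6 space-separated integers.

After op 1 (in_shuffle): [3 0 4 1 5 2]
After op 2 (in_shuffle): [1 3 5 0 2 4]

Answer: 1 3 5 0 2 4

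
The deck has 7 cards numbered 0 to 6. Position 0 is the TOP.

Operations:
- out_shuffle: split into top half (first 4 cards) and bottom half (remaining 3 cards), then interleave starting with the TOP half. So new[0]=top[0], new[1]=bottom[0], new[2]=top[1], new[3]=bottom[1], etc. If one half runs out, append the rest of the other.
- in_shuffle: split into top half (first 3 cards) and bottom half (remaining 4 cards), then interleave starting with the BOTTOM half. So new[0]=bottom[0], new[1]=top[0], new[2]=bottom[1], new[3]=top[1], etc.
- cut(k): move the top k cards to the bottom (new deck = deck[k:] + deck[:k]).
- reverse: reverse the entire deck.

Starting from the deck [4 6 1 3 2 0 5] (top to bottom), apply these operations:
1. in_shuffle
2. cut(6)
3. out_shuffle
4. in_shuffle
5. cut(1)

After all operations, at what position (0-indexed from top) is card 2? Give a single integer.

After op 1 (in_shuffle): [3 4 2 6 0 1 5]
After op 2 (cut(6)): [5 3 4 2 6 0 1]
After op 3 (out_shuffle): [5 6 3 0 4 1 2]
After op 4 (in_shuffle): [0 5 4 6 1 3 2]
After op 5 (cut(1)): [5 4 6 1 3 2 0]
Card 2 is at position 5.

Answer: 5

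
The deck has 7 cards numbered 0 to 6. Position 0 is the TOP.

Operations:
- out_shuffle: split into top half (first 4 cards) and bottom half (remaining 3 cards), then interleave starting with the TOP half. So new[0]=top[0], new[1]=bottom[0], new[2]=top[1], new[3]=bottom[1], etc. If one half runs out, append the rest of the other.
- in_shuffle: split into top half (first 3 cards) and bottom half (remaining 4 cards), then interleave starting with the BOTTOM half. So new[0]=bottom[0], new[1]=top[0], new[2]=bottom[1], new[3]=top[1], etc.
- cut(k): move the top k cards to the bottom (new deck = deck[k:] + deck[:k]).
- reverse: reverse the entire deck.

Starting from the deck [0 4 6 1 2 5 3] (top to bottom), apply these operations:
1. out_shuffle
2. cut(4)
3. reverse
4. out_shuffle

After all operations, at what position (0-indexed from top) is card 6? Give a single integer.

Answer: 5

Derivation:
After op 1 (out_shuffle): [0 2 4 5 6 3 1]
After op 2 (cut(4)): [6 3 1 0 2 4 5]
After op 3 (reverse): [5 4 2 0 1 3 6]
After op 4 (out_shuffle): [5 1 4 3 2 6 0]
Card 6 is at position 5.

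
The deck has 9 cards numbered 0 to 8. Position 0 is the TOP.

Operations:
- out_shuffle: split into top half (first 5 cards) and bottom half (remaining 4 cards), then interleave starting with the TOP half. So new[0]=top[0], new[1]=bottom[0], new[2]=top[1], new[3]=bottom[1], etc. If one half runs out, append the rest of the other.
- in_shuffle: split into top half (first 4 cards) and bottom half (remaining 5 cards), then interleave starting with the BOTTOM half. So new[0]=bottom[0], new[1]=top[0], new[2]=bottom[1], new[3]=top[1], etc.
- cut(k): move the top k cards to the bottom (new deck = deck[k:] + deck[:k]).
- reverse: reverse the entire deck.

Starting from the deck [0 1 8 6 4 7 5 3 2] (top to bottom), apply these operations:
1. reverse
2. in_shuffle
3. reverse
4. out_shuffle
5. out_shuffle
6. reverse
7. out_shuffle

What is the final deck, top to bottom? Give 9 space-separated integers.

After op 1 (reverse): [2 3 5 7 4 6 8 1 0]
After op 2 (in_shuffle): [4 2 6 3 8 5 1 7 0]
After op 3 (reverse): [0 7 1 5 8 3 6 2 4]
After op 4 (out_shuffle): [0 3 7 6 1 2 5 4 8]
After op 5 (out_shuffle): [0 2 3 5 7 4 6 8 1]
After op 6 (reverse): [1 8 6 4 7 5 3 2 0]
After op 7 (out_shuffle): [1 5 8 3 6 2 4 0 7]

Answer: 1 5 8 3 6 2 4 0 7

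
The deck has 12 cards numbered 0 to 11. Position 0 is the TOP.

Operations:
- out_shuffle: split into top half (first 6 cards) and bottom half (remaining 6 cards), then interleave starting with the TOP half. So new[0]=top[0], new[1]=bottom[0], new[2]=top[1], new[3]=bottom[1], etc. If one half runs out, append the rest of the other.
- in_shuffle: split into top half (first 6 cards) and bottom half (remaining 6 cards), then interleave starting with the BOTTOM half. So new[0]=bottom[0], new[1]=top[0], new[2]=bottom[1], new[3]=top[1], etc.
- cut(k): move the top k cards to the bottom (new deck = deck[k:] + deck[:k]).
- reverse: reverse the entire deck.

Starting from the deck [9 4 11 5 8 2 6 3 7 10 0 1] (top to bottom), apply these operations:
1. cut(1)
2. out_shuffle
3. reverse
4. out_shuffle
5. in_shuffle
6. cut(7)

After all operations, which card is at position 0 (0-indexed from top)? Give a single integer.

Answer: 5

Derivation:
After op 1 (cut(1)): [4 11 5 8 2 6 3 7 10 0 1 9]
After op 2 (out_shuffle): [4 3 11 7 5 10 8 0 2 1 6 9]
After op 3 (reverse): [9 6 1 2 0 8 10 5 7 11 3 4]
After op 4 (out_shuffle): [9 10 6 5 1 7 2 11 0 3 8 4]
After op 5 (in_shuffle): [2 9 11 10 0 6 3 5 8 1 4 7]
After op 6 (cut(7)): [5 8 1 4 7 2 9 11 10 0 6 3]
Position 0: card 5.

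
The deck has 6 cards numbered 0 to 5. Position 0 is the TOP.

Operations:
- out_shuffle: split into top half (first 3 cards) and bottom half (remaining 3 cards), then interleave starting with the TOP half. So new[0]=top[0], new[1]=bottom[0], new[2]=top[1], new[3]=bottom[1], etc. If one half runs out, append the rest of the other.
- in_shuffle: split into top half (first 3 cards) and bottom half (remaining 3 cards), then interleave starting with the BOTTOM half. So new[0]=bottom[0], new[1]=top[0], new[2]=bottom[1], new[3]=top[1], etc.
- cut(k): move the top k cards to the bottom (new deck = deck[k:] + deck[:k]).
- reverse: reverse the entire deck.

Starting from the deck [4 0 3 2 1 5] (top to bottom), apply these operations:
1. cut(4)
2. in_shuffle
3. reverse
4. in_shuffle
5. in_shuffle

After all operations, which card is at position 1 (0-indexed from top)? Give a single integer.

After op 1 (cut(4)): [1 5 4 0 3 2]
After op 2 (in_shuffle): [0 1 3 5 2 4]
After op 3 (reverse): [4 2 5 3 1 0]
After op 4 (in_shuffle): [3 4 1 2 0 5]
After op 5 (in_shuffle): [2 3 0 4 5 1]
Position 1: card 3.

Answer: 3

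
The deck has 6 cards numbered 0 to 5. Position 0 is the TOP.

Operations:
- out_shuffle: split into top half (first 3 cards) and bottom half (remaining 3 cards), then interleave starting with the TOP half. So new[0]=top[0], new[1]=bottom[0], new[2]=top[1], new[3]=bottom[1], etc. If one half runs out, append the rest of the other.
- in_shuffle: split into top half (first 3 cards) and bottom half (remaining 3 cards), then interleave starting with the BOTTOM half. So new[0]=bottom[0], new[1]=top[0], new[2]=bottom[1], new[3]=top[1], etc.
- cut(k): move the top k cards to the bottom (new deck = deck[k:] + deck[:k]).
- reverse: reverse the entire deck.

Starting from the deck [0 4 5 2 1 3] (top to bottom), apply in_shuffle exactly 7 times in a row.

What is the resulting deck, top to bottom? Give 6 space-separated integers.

Answer: 2 0 1 4 3 5

Derivation:
After op 1 (in_shuffle): [2 0 1 4 3 5]
After op 2 (in_shuffle): [4 2 3 0 5 1]
After op 3 (in_shuffle): [0 4 5 2 1 3]
After op 4 (in_shuffle): [2 0 1 4 3 5]
After op 5 (in_shuffle): [4 2 3 0 5 1]
After op 6 (in_shuffle): [0 4 5 2 1 3]
After op 7 (in_shuffle): [2 0 1 4 3 5]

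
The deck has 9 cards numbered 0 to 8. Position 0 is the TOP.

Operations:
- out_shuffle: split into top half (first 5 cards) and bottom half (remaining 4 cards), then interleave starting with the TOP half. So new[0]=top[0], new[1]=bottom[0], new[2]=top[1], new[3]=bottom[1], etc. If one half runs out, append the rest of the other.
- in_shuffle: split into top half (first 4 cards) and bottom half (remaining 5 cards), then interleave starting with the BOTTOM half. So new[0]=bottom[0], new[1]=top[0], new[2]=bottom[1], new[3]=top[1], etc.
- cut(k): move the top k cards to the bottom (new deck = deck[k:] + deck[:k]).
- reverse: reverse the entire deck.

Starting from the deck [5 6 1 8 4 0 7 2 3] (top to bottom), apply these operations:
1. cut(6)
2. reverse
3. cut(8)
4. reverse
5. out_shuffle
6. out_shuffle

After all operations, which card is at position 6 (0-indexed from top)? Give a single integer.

After op 1 (cut(6)): [7 2 3 5 6 1 8 4 0]
After op 2 (reverse): [0 4 8 1 6 5 3 2 7]
After op 3 (cut(8)): [7 0 4 8 1 6 5 3 2]
After op 4 (reverse): [2 3 5 6 1 8 4 0 7]
After op 5 (out_shuffle): [2 8 3 4 5 0 6 7 1]
After op 6 (out_shuffle): [2 0 8 6 3 7 4 1 5]
Position 6: card 4.

Answer: 4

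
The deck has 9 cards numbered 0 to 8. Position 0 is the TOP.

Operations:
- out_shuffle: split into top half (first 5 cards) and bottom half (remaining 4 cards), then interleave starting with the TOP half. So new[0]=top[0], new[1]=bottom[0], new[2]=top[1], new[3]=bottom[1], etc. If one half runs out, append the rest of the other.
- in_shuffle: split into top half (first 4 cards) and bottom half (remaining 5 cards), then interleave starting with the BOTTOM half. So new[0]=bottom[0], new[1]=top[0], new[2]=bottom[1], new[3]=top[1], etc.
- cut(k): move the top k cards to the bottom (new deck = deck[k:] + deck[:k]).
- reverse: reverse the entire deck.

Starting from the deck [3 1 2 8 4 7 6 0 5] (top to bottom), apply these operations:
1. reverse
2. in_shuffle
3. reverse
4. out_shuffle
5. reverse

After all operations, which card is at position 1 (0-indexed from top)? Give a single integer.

After op 1 (reverse): [5 0 6 7 4 8 2 1 3]
After op 2 (in_shuffle): [4 5 8 0 2 6 1 7 3]
After op 3 (reverse): [3 7 1 6 2 0 8 5 4]
After op 4 (out_shuffle): [3 0 7 8 1 5 6 4 2]
After op 5 (reverse): [2 4 6 5 1 8 7 0 3]
Position 1: card 4.

Answer: 4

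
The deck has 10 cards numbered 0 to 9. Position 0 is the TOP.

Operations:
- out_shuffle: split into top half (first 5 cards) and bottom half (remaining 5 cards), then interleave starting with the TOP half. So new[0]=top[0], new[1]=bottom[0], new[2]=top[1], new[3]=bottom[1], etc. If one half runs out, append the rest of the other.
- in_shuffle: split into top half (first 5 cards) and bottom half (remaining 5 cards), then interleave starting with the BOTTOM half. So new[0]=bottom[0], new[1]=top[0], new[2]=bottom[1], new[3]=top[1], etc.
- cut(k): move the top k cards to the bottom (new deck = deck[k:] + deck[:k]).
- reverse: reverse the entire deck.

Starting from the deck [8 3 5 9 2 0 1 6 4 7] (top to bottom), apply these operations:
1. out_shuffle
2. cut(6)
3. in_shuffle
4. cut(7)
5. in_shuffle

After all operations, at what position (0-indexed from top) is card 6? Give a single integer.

Answer: 3

Derivation:
After op 1 (out_shuffle): [8 0 3 1 5 6 9 4 2 7]
After op 2 (cut(6)): [9 4 2 7 8 0 3 1 5 6]
After op 3 (in_shuffle): [0 9 3 4 1 2 5 7 6 8]
After op 4 (cut(7)): [7 6 8 0 9 3 4 1 2 5]
After op 5 (in_shuffle): [3 7 4 6 1 8 2 0 5 9]
Card 6 is at position 3.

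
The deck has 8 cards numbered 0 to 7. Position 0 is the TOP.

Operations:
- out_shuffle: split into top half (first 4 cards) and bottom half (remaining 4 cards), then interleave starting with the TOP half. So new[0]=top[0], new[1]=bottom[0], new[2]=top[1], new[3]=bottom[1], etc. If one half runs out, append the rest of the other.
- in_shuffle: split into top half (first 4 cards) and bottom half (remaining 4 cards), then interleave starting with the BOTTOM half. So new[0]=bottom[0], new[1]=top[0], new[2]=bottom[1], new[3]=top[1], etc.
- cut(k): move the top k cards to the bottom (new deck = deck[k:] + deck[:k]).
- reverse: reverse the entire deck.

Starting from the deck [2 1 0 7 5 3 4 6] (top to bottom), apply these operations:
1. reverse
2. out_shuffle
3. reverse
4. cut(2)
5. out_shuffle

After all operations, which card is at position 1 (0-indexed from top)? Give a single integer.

Answer: 7

Derivation:
After op 1 (reverse): [6 4 3 5 7 0 1 2]
After op 2 (out_shuffle): [6 7 4 0 3 1 5 2]
After op 3 (reverse): [2 5 1 3 0 4 7 6]
After op 4 (cut(2)): [1 3 0 4 7 6 2 5]
After op 5 (out_shuffle): [1 7 3 6 0 2 4 5]
Position 1: card 7.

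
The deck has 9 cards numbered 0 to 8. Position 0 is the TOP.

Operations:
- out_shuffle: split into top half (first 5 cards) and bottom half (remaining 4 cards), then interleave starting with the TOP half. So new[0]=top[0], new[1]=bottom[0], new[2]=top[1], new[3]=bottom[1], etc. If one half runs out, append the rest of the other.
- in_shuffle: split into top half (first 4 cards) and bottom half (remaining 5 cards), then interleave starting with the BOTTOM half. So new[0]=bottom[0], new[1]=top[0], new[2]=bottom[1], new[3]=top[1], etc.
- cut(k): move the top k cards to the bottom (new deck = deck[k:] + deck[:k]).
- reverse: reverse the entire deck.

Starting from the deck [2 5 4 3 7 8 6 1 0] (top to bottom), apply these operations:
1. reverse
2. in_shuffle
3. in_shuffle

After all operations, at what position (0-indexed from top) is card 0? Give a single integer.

Answer: 3

Derivation:
After op 1 (reverse): [0 1 6 8 7 3 4 5 2]
After op 2 (in_shuffle): [7 0 3 1 4 6 5 8 2]
After op 3 (in_shuffle): [4 7 6 0 5 3 8 1 2]
Card 0 is at position 3.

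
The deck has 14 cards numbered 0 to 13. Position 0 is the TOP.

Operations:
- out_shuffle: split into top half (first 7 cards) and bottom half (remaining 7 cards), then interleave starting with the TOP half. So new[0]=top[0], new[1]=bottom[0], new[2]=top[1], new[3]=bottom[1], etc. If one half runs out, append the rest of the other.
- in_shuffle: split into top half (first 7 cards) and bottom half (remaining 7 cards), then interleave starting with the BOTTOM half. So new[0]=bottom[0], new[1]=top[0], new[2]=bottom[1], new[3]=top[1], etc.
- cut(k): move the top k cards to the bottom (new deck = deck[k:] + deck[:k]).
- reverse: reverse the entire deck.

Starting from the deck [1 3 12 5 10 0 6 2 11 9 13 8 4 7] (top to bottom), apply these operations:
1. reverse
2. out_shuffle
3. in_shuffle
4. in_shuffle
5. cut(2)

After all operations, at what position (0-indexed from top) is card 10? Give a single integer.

After op 1 (reverse): [7 4 8 13 9 11 2 6 0 10 5 12 3 1]
After op 2 (out_shuffle): [7 6 4 0 8 10 13 5 9 12 11 3 2 1]
After op 3 (in_shuffle): [5 7 9 6 12 4 11 0 3 8 2 10 1 13]
After op 4 (in_shuffle): [0 5 3 7 8 9 2 6 10 12 1 4 13 11]
After op 5 (cut(2)): [3 7 8 9 2 6 10 12 1 4 13 11 0 5]
Card 10 is at position 6.

Answer: 6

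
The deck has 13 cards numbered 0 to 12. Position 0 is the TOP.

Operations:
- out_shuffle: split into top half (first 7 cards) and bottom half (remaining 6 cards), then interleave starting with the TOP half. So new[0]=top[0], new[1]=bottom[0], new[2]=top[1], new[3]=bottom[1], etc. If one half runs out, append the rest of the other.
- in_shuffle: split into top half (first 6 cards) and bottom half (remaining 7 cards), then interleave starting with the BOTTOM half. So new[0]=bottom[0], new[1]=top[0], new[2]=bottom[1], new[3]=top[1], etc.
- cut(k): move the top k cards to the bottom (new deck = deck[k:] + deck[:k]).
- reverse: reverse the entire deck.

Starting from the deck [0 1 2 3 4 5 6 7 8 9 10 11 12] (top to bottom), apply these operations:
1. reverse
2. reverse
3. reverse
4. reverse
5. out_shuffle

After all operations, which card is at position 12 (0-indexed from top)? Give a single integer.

Answer: 6

Derivation:
After op 1 (reverse): [12 11 10 9 8 7 6 5 4 3 2 1 0]
After op 2 (reverse): [0 1 2 3 4 5 6 7 8 9 10 11 12]
After op 3 (reverse): [12 11 10 9 8 7 6 5 4 3 2 1 0]
After op 4 (reverse): [0 1 2 3 4 5 6 7 8 9 10 11 12]
After op 5 (out_shuffle): [0 7 1 8 2 9 3 10 4 11 5 12 6]
Position 12: card 6.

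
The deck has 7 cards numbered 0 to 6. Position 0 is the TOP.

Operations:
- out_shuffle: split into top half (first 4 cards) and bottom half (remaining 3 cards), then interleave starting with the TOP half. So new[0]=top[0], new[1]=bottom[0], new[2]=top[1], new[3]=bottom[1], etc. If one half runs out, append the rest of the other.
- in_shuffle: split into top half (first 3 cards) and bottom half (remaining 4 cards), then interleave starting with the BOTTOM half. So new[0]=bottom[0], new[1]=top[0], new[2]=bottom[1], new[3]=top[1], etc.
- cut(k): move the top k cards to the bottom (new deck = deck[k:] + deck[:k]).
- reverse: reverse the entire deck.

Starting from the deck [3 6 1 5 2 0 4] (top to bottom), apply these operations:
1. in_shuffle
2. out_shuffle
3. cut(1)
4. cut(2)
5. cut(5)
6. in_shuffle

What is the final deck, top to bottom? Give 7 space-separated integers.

Answer: 2 0 4 3 6 1 5

Derivation:
After op 1 (in_shuffle): [5 3 2 6 0 1 4]
After op 2 (out_shuffle): [5 0 3 1 2 4 6]
After op 3 (cut(1)): [0 3 1 2 4 6 5]
After op 4 (cut(2)): [1 2 4 6 5 0 3]
After op 5 (cut(5)): [0 3 1 2 4 6 5]
After op 6 (in_shuffle): [2 0 4 3 6 1 5]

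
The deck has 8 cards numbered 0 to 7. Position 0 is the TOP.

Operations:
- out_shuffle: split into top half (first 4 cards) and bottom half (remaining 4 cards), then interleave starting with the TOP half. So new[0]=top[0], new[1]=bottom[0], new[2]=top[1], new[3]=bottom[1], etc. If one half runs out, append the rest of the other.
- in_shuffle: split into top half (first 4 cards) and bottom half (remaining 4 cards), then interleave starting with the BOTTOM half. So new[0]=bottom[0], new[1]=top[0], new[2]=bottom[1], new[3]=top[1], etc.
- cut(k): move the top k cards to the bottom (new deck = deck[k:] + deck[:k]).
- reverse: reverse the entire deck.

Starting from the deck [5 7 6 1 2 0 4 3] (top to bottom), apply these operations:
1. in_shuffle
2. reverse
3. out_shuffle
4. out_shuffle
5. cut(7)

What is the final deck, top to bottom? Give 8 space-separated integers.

Answer: 2 1 6 7 5 3 4 0

Derivation:
After op 1 (in_shuffle): [2 5 0 7 4 6 3 1]
After op 2 (reverse): [1 3 6 4 7 0 5 2]
After op 3 (out_shuffle): [1 7 3 0 6 5 4 2]
After op 4 (out_shuffle): [1 6 7 5 3 4 0 2]
After op 5 (cut(7)): [2 1 6 7 5 3 4 0]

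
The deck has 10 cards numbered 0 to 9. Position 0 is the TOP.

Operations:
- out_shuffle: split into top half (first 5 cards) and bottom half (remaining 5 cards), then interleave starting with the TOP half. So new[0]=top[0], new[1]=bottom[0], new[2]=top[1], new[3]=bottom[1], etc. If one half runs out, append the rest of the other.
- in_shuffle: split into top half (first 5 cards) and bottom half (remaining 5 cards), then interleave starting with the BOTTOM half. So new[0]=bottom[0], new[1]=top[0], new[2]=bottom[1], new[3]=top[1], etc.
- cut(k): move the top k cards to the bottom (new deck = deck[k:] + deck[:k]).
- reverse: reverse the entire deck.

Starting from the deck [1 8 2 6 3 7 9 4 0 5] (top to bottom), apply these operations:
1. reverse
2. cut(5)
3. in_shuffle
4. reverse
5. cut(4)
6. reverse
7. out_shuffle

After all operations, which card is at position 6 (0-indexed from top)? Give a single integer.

Answer: 1

Derivation:
After op 1 (reverse): [5 0 4 9 7 3 6 2 8 1]
After op 2 (cut(5)): [3 6 2 8 1 5 0 4 9 7]
After op 3 (in_shuffle): [5 3 0 6 4 2 9 8 7 1]
After op 4 (reverse): [1 7 8 9 2 4 6 0 3 5]
After op 5 (cut(4)): [2 4 6 0 3 5 1 7 8 9]
After op 6 (reverse): [9 8 7 1 5 3 0 6 4 2]
After op 7 (out_shuffle): [9 3 8 0 7 6 1 4 5 2]
Position 6: card 1.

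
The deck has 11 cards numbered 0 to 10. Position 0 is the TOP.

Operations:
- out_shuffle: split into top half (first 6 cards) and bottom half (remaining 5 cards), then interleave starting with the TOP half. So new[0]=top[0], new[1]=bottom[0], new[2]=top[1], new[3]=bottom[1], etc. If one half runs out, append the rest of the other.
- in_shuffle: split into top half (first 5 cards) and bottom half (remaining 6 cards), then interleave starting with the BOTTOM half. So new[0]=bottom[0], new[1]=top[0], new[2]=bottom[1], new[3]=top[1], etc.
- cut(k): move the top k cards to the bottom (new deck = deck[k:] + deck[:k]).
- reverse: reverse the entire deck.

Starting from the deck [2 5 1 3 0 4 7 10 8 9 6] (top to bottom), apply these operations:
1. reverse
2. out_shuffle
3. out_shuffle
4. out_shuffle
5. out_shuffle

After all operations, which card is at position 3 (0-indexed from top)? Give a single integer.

Answer: 4

Derivation:
After op 1 (reverse): [6 9 8 10 7 4 0 3 1 5 2]
After op 2 (out_shuffle): [6 0 9 3 8 1 10 5 7 2 4]
After op 3 (out_shuffle): [6 10 0 5 9 7 3 2 8 4 1]
After op 4 (out_shuffle): [6 3 10 2 0 8 5 4 9 1 7]
After op 5 (out_shuffle): [6 5 3 4 10 9 2 1 0 7 8]
Position 3: card 4.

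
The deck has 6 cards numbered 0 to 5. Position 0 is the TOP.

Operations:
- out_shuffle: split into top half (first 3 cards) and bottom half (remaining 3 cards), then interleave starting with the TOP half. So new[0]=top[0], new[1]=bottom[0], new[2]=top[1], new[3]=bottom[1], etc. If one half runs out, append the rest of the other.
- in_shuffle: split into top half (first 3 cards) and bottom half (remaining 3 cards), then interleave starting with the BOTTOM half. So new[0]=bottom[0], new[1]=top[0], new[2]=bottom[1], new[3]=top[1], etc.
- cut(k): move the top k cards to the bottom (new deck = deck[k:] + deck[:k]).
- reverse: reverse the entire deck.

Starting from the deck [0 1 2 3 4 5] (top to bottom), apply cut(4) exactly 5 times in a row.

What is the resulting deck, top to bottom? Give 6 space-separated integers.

After op 1 (cut(4)): [4 5 0 1 2 3]
After op 2 (cut(4)): [2 3 4 5 0 1]
After op 3 (cut(4)): [0 1 2 3 4 5]
After op 4 (cut(4)): [4 5 0 1 2 3]
After op 5 (cut(4)): [2 3 4 5 0 1]

Answer: 2 3 4 5 0 1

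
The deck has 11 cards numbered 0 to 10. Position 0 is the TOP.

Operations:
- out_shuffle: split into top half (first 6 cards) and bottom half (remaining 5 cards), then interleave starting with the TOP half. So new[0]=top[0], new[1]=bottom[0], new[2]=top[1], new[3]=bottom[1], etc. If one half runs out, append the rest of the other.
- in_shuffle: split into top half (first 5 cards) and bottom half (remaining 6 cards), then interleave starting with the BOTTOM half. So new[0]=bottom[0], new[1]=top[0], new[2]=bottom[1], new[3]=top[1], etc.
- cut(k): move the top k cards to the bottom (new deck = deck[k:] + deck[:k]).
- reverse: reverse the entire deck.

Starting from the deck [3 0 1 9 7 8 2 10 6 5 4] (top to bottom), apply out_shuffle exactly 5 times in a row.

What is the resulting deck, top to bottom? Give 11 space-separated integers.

After op 1 (out_shuffle): [3 2 0 10 1 6 9 5 7 4 8]
After op 2 (out_shuffle): [3 9 2 5 0 7 10 4 1 8 6]
After op 3 (out_shuffle): [3 10 9 4 2 1 5 8 0 6 7]
After op 4 (out_shuffle): [3 5 10 8 9 0 4 6 2 7 1]
After op 5 (out_shuffle): [3 4 5 6 10 2 8 7 9 1 0]

Answer: 3 4 5 6 10 2 8 7 9 1 0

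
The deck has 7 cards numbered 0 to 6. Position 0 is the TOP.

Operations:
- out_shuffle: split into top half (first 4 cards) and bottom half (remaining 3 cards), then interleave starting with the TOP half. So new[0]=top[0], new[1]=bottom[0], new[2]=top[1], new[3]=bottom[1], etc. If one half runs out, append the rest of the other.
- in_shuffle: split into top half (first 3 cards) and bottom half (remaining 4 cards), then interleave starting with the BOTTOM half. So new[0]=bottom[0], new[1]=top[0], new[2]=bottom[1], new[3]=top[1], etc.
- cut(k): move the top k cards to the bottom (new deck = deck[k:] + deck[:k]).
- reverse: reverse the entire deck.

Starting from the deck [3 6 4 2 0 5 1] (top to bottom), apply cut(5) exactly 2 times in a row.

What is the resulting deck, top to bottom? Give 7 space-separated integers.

Answer: 2 0 5 1 3 6 4

Derivation:
After op 1 (cut(5)): [5 1 3 6 4 2 0]
After op 2 (cut(5)): [2 0 5 1 3 6 4]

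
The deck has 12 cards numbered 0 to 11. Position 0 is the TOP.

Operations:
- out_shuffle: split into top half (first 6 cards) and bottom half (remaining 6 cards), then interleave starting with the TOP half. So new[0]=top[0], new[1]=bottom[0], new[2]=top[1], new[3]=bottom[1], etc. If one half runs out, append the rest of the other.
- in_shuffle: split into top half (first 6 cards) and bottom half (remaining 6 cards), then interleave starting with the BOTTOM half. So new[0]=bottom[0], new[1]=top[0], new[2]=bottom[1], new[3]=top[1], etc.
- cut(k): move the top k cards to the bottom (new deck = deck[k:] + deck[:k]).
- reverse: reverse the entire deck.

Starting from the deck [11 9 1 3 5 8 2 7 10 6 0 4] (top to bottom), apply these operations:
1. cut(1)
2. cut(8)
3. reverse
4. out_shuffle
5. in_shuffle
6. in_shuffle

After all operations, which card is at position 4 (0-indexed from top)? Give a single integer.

Answer: 3

Derivation:
After op 1 (cut(1)): [9 1 3 5 8 2 7 10 6 0 4 11]
After op 2 (cut(8)): [6 0 4 11 9 1 3 5 8 2 7 10]
After op 3 (reverse): [10 7 2 8 5 3 1 9 11 4 0 6]
After op 4 (out_shuffle): [10 1 7 9 2 11 8 4 5 0 3 6]
After op 5 (in_shuffle): [8 10 4 1 5 7 0 9 3 2 6 11]
After op 6 (in_shuffle): [0 8 9 10 3 4 2 1 6 5 11 7]
Position 4: card 3.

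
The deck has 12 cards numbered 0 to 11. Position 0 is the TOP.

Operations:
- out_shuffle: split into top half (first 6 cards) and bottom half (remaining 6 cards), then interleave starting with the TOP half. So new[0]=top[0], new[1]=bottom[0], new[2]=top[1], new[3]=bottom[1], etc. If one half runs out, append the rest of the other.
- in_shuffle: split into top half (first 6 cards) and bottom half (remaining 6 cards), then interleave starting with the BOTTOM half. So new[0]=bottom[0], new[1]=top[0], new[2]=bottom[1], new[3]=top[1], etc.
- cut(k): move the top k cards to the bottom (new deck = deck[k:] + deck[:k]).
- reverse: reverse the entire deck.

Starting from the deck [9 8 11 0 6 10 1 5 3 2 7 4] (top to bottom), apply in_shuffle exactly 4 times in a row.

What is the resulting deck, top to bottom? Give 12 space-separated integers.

Answer: 3 6 9 2 10 8 7 1 11 4 5 0

Derivation:
After op 1 (in_shuffle): [1 9 5 8 3 11 2 0 7 6 4 10]
After op 2 (in_shuffle): [2 1 0 9 7 5 6 8 4 3 10 11]
After op 3 (in_shuffle): [6 2 8 1 4 0 3 9 10 7 11 5]
After op 4 (in_shuffle): [3 6 9 2 10 8 7 1 11 4 5 0]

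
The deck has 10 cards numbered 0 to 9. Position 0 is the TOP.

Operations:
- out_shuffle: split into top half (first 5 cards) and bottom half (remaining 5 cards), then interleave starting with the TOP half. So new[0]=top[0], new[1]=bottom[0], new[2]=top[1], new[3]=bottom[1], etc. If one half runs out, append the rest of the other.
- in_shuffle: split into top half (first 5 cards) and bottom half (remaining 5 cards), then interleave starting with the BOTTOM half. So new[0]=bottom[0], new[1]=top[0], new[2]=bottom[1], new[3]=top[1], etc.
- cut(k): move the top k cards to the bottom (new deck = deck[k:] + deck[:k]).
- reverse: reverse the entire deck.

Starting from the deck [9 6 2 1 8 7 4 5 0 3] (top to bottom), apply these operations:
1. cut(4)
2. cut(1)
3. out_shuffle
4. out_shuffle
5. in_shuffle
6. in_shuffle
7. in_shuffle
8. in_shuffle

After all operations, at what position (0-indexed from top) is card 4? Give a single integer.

After op 1 (cut(4)): [8 7 4 5 0 3 9 6 2 1]
After op 2 (cut(1)): [7 4 5 0 3 9 6 2 1 8]
After op 3 (out_shuffle): [7 9 4 6 5 2 0 1 3 8]
After op 4 (out_shuffle): [7 2 9 0 4 1 6 3 5 8]
After op 5 (in_shuffle): [1 7 6 2 3 9 5 0 8 4]
After op 6 (in_shuffle): [9 1 5 7 0 6 8 2 4 3]
After op 7 (in_shuffle): [6 9 8 1 2 5 4 7 3 0]
After op 8 (in_shuffle): [5 6 4 9 7 8 3 1 0 2]
Card 4 is at position 2.

Answer: 2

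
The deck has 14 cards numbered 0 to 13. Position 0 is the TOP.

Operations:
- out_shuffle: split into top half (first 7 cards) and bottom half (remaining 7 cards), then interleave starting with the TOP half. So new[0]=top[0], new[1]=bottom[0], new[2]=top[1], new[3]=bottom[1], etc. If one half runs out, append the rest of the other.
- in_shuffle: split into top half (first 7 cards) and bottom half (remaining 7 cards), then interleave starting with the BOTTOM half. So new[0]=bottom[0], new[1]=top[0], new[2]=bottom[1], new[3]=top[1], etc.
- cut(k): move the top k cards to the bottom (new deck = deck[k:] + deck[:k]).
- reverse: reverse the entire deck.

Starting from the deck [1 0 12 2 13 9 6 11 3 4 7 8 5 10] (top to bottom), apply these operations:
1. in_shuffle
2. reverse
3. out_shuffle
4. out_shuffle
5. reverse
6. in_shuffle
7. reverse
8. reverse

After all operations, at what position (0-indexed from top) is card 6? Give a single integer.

After op 1 (in_shuffle): [11 1 3 0 4 12 7 2 8 13 5 9 10 6]
After op 2 (reverse): [6 10 9 5 13 8 2 7 12 4 0 3 1 11]
After op 3 (out_shuffle): [6 7 10 12 9 4 5 0 13 3 8 1 2 11]
After op 4 (out_shuffle): [6 0 7 13 10 3 12 8 9 1 4 2 5 11]
After op 5 (reverse): [11 5 2 4 1 9 8 12 3 10 13 7 0 6]
After op 6 (in_shuffle): [12 11 3 5 10 2 13 4 7 1 0 9 6 8]
After op 7 (reverse): [8 6 9 0 1 7 4 13 2 10 5 3 11 12]
After op 8 (reverse): [12 11 3 5 10 2 13 4 7 1 0 9 6 8]
Card 6 is at position 12.

Answer: 12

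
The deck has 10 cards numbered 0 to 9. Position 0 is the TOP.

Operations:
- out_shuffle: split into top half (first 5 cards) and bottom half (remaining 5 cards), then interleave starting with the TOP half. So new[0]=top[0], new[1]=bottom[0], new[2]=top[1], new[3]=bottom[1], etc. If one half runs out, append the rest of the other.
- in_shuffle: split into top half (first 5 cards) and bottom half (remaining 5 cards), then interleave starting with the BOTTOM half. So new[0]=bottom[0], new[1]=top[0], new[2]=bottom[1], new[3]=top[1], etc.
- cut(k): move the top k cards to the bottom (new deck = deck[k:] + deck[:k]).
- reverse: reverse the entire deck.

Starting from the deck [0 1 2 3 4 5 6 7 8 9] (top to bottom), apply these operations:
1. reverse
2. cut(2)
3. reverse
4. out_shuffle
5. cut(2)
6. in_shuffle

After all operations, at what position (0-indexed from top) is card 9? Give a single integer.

Answer: 1

Derivation:
After op 1 (reverse): [9 8 7 6 5 4 3 2 1 0]
After op 2 (cut(2)): [7 6 5 4 3 2 1 0 9 8]
After op 3 (reverse): [8 9 0 1 2 3 4 5 6 7]
After op 4 (out_shuffle): [8 3 9 4 0 5 1 6 2 7]
After op 5 (cut(2)): [9 4 0 5 1 6 2 7 8 3]
After op 6 (in_shuffle): [6 9 2 4 7 0 8 5 3 1]
Card 9 is at position 1.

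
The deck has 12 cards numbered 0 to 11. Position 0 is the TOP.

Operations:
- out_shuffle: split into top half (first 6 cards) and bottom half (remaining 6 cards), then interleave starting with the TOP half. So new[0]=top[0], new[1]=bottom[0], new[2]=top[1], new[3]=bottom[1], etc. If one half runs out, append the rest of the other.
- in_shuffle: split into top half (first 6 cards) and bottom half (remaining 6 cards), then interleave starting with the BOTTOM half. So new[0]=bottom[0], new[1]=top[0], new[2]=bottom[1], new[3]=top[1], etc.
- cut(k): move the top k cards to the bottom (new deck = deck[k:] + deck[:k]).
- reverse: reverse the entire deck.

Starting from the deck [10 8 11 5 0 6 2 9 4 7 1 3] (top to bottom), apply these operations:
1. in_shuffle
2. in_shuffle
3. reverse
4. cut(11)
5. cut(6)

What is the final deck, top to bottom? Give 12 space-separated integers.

Answer: 0 9 1 10 5 2 7 11 6 4 3 8

Derivation:
After op 1 (in_shuffle): [2 10 9 8 4 11 7 5 1 0 3 6]
After op 2 (in_shuffle): [7 2 5 10 1 9 0 8 3 4 6 11]
After op 3 (reverse): [11 6 4 3 8 0 9 1 10 5 2 7]
After op 4 (cut(11)): [7 11 6 4 3 8 0 9 1 10 5 2]
After op 5 (cut(6)): [0 9 1 10 5 2 7 11 6 4 3 8]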